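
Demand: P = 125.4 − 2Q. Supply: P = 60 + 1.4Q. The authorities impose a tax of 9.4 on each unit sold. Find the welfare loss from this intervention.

Competitive equilibrium: 125.4 − 2Q = 60 + 1.4Q → Q* = 19.2353, P* = 86.9294.
With the tax, the buyer price exceeds the seller price by 9.4: (125.4 − 2Q) − (60 + 1.4Q) = 9.4 → Q' = 16.4706.
ΔQ = 19.2353 − 16.4706 = 2.7647; the wedge equals the tax, 9.4.
Welfare loss = ½ × 2.7647 × 9.4 = 12.99.

12.99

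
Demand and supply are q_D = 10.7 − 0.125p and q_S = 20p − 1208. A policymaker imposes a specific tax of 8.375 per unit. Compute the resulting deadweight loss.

4.36

In inverse form: demand p = 85.6 − 8q, supply p = 60.4 + 0.05q.
Competitive equilibrium: 85.6 − 8q = 60.4 + 0.05q → q* = 3.1304, p* = 60.5565.
With the tax, the buyer price exceeds the seller price by 8.375: (85.6 − 8q) − (60.4 + 0.05q) = 8.375 → q' = 2.0901.
Δq = 3.1304 − 2.0901 = 1.0403; the wedge equals the tax, 8.375.
The triangle = ½ × 1.0403 × 8.375 = 4.36.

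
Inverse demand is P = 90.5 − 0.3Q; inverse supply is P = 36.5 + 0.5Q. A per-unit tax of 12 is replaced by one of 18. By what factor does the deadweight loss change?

Competitive equilibrium: 90.5 − 0.3Q = 36.5 + 0.5Q → Q* = 67.5, P* = 70.25.
For a per-unit tax t: ΔQ = t/0.8, so DWL = ½·t·(t/0.8) = t²/1.6.
At t = 12: DWL = 90. At t = 18: DWL = 202.5.
Ratio = (18/12)² = 2.25.

2.25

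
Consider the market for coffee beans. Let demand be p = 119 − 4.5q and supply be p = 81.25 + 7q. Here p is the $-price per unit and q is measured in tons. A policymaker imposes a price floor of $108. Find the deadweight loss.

Competitive equilibrium: 119 − 4.5q = 81.25 + 7q → q* = 3.2826, p* = 104.2283.
At the floor p = 108, quantity demanded = (119 − 108)/4.5 = 2.4444.
Sellers' marginal cost at q' = 2.4444: 81.25 + 7·2.4444 = 98.3608.
Δq = 3.2826 − 2.4444 = 0.8382; wedge = 108 − 98.3608 = 9.6392.
The triangle = ½ × 0.8382 × 9.6392 = $4.04.

$4.04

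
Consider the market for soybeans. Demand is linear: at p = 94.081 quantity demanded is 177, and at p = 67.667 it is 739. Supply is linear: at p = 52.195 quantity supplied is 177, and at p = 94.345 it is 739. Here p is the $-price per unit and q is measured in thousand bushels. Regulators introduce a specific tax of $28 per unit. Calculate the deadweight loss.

$3213.11 thousand

Demand slope = (67.667 − 94.081)/(739 − 177) = −0.047, so p = 102.4 − 0.047q.
Supply slope = (94.345 − 52.195)/(739 − 177) = 0.075, so p = 38.92 + 0.075q.
Competitive equilibrium: 102.4 − 0.047q = 38.92 + 0.075q → q* = 520.3279, p* = 77.9446.
With the tax, the buyer price exceeds the seller price by 28: (102.4 − 0.047q) − (38.92 + 0.075q) = 28 → q' = 290.8197.
Δq = 520.3279 − 290.8197 = 229.5082; the wedge equals the tax, 28.
The triangle = ½ × 229.5082 × 28 = $3213.11 thousand.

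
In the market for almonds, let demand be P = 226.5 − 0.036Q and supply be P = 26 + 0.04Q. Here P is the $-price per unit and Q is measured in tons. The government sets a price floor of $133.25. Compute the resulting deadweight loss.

$87.12

Competitive equilibrium: 226.5 − 0.036Q = 26 + 0.04Q → Q* = 2638.1579, P* = 131.5263.
At the floor P = 133.25, quantity demanded = (226.5 − 133.25)/0.036 = 2590.2778.
Sellers' marginal cost at Q' = 2590.2778: 26 + 0.04·2590.2778 = 129.6111.
ΔQ = 2638.1579 − 2590.2778 = 47.8801; wedge = 133.25 − 129.6111 = 3.6389.
The triangle = ½ × 47.8801 × 3.6389 = $87.12.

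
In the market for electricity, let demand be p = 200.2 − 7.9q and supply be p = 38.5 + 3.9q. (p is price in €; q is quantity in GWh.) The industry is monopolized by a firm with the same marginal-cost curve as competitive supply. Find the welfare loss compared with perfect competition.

Competitive equilibrium: 200.2 − 7.9q = 38.5 + 3.9q → q* = 13.7034, p* = 91.9432.
Marginal revenue: MR = 200.2 − 15.8q. Set MR = MC: 200.2 − 15.8q = 38.5 + 3.9q → q_m = 8.2081.
Price p_m = 200.2 − 7.9·8.2081 = 135.356; MC(q_m) = 38.5 + 3.9·8.2081 = 70.5116.
Competitive q* = 13.7034, so Δq = 5.4953; wedge = 135.356 − 70.5116 = 64.8444.
Deadweight loss = ½ × 5.4953 × 64.8444 = €178.17.

€178.17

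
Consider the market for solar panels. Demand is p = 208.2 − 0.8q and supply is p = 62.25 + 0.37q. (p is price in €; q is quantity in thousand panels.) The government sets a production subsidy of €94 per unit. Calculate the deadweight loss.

€3776.07 thousand

Competitive equilibrium: 208.2 − 0.8q = 62.25 + 0.37q → q* = 124.7436, p* = 108.4051.
The subsidy lowers effective supply by 94: p = 0.37q − 31.75.
New quantity: 208.2 − 0.8q = 0.37q − 31.75 → q' = 205.0855.
Overproduction Δq = 205.0855 − 124.7436 = 80.3419; wedge = subsidy = 94.
DWL = ½ × 80.3419 × 94 = €3776.07 thousand.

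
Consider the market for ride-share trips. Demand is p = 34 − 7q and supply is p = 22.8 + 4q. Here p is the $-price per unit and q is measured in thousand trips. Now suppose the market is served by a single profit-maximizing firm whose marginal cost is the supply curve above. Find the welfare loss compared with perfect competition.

Competitive equilibrium: 34 − 7q = 22.8 + 4q → q* = 1.0182, p* = 26.8727.
Marginal revenue: MR = 34 − 14q. Set MR = MC: 34 − 14q = 22.8 + 4q → q_m = 0.6222.
Price p_m = 34 − 7·0.6222 = 29.6446; MC(q_m) = 22.8 + 4·0.6222 = 25.2888.
Competitive q* = 1.0182, so Δq = 0.396; wedge = 29.6446 − 25.2888 = 4.3558.
The triangle = ½ × 0.396 × 4.3558 = $0.86 thousand.

$0.86 thousand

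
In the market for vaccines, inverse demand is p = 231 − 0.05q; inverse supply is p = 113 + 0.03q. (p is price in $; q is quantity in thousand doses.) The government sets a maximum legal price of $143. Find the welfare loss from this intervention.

$9025 thousand

Competitive equilibrium: 231 − 0.05q = 113 + 0.03q → q* = 1475, p* = 157.25.
At the ceiling p = 143, quantity supplied = (143 − 113)/0.03 = 1000.
Willingness to pay at q' = 1000: 231 − 0.05·1000 = 181.
Δq = 1475 − 1000 = 475; wedge = 181 − 143 = 38.
The triangle = ½ × 475 × 38 = $9025 thousand.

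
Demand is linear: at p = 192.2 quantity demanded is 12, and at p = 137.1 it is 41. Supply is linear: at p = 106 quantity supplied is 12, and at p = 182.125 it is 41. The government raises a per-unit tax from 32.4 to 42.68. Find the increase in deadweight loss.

Demand slope = (137.1 − 192.2)/(41 − 12) = −1.9, so p = 215 − 1.9q.
Supply slope = (182.125 − 106)/(41 − 12) = 2.625, so p = 74.5 + 2.625q.
Competitive equilibrium: 215 − 1.9q = 74.5 + 2.625q → q* = 31.0497, p* = 156.0055.
For a per-unit tax t: Δq = t/4.525, so DWL = ½·t·(t/4.525) = t²/9.05.
At t = 32.4: DWL = 115.996. At t = 42.68: DWL = 201.28.
Increase = 201.28 − 115.996 = 85.28.

85.28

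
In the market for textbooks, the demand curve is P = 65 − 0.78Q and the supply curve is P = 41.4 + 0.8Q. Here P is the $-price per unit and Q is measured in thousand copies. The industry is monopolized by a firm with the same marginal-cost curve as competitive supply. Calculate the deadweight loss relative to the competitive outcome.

$19.25 thousand

Competitive equilibrium: 65 − 0.78Q = 41.4 + 0.8Q → Q* = 14.9367, P* = 53.3494.
Marginal revenue: MR = 65 − 1.56Q. Set MR = MC: 65 − 1.56Q = 41.4 + 0.8Q → Q_m = 10.
Price P_m = 65 − 0.78·10 = 57.2; MC(Q_m) = 41.4 + 0.8·10 = 49.4.
Competitive Q* = 14.9367, so ΔQ = 4.9367; wedge = 57.2 − 49.4 = 7.8.
Welfare loss = ½ × 4.9367 × 7.8 = $19.25 thousand.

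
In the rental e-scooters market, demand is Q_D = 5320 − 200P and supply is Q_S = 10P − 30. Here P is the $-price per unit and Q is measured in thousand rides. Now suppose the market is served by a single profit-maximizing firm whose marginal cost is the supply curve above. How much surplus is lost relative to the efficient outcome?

In inverse form: demand P = 26.6 − 0.005Q, supply P = 3 + 0.1Q.
Competitive equilibrium: 26.6 − 0.005Q = 3 + 0.1Q → Q* = 224.7619, P* = 25.4762.
Marginal revenue: MR = 26.6 − 0.01Q. Set MR = MC: 26.6 − 0.01Q = 3 + 0.1Q → Q_m = 214.5455.
Price P_m = 26.6 − 0.005·214.5455 = 25.5273; MC(Q_m) = 3 + 0.1·214.5455 = 24.4546.
Competitive Q* = 224.7619, so ΔQ = 10.2164; wedge = 25.5273 − 24.4546 = 1.0727.
DWL = ½ × 10.2164 × 1.0727 = $5.48 thousand.

$5.48 thousand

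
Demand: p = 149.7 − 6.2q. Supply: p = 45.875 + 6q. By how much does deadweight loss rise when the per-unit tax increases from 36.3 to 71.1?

153.18

Competitive equilibrium: 149.7 − 6.2q = 45.875 + 6q → q* = 8.5102, p* = 96.9365.
For a per-unit tax t: Δq = t/12.2, so DWL = ½·t·(t/12.2) = t²/24.4.
At t = 36.3: DWL = 54.004. At t = 71.1: DWL = 207.181.
Increase = 207.181 − 54.004 = 153.18.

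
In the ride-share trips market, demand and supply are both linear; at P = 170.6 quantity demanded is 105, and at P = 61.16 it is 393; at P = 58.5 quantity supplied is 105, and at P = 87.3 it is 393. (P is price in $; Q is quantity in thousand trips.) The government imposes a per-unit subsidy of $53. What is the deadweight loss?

$2926.04 thousand

Demand slope = (61.16 − 170.6)/(393 − 105) = −0.38, so P = 210.5 − 0.38Q.
Supply slope = (87.3 − 58.5)/(393 − 105) = 0.1, so P = 48 + 0.1Q.
Competitive equilibrium: 210.5 − 0.38Q = 48 + 0.1Q → Q* = 338.5417, P* = 81.8542.
The subsidy lowers effective supply by 53: P = 0.1Q − 5.
New quantity: 210.5 − 0.38Q = 0.1Q − 5 → Q' = 448.9583.
Overproduction ΔQ = 448.9583 − 338.5417 = 110.4166; wedge = subsidy = 53.
Welfare loss = ½ × 110.4166 × 53 = $2926.04 thousand.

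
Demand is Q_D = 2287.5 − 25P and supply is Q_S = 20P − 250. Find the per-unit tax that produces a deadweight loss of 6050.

33

In inverse form: demand P = 91.5 − 0.04Q, supply P = 12.5 + 0.05Q.
Competitive equilibrium: 91.5 − 0.04Q = 12.5 + 0.05Q → Q* = 877.7778, P* = 56.3889.
A tax t gives ΔQ = t/0.09 and wedge t, so DWL = t²/0.18.
t²/0.18 = 6050 → t² = 1089 → t = 33.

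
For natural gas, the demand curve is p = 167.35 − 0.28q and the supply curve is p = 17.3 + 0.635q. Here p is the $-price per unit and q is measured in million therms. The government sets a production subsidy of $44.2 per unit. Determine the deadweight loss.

$1067.56 million

Competitive equilibrium: 167.35 − 0.28q = 17.3 + 0.635q → q* = 163.9891, p* = 121.4331.
The subsidy lowers effective supply by 44.2: p = 0.635q − 26.9.
New quantity: 167.35 − 0.28q = 0.635q − 26.9 → q' = 212.2951.
Overproduction Δq = 212.2951 − 163.9891 = 48.306; wedge = subsidy = 44.2.
Deadweight loss = ½ × 48.306 × 44.2 = $1067.56 million.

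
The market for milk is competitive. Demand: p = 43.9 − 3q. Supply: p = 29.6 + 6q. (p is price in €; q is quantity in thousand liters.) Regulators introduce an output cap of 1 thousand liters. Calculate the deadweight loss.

€1.56 thousand

Competitive equilibrium: 43.9 − 3q = 29.6 + 6q → q* = 1.5889, p* = 39.1333.
At q = 1: demand price = 43.9 − 3·1 = 40.9; supply price = 29.6 + 6·1 = 35.6.
Δq = 1.5889 − 1 = 0.5889; wedge = 40.9 − 35.6 = 5.3.
Welfare loss = ½ × 0.5889 × 5.3 = €1.56 thousand.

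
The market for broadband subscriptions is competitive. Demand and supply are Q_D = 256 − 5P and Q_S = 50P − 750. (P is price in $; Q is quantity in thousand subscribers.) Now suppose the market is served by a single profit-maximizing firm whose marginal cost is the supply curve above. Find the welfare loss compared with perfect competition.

In inverse form: demand P = 51.2 − 0.2Q, supply P = 15 + 0.02Q.
Competitive equilibrium: 51.2 − 0.2Q = 15 + 0.02Q → Q* = 164.5455, P* = 18.2909.
Marginal revenue: MR = 51.2 − 0.4Q. Set MR = MC: 51.2 − 0.4Q = 15 + 0.02Q → Q_m = 86.1905.
Price P_m = 51.2 − 0.2·86.1905 = 33.9619; MC(Q_m) = 15 + 0.02·86.1905 = 16.7238.
Competitive Q* = 164.5455, so ΔQ = 78.355; wedge = 33.9619 − 16.7238 = 17.2381.
DWL = ½ × 78.355 × 17.2381 = $675.35 thousand.

$675.35 thousand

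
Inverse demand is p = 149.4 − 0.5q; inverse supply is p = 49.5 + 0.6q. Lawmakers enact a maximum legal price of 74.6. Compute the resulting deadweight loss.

1319.73

Competitive equilibrium: 149.4 − 0.5q = 49.5 + 0.6q → q* = 90.81818, p* = 103.99091.
At the ceiling p = 74.6, quantity supplied = (74.6 − 49.5)/0.6 = 41.83333.
Willingness to pay at q' = 41.83333: 149.4 − 0.5·41.83333 = 128.48334.
Δq = 90.81818 − 41.83333 = 48.98485; wedge = 128.48334 − 74.6 = 53.88334.
DWL = ½ × 48.98485 × 53.88334 = 1319.73.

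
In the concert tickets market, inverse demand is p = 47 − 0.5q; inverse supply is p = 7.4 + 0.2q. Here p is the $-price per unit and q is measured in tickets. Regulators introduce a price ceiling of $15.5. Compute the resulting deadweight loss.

Competitive equilibrium: 47 − 0.5q = 7.4 + 0.2q → q* = 56.5714, p* = 18.7143.
At the ceiling p = 15.5, quantity supplied = (15.5 − 7.4)/0.2 = 40.5.
Willingness to pay at q' = 40.5: 47 − 0.5·40.5 = 26.75.
Δq = 56.5714 − 40.5 = 16.0714; wedge = 26.75 − 15.5 = 11.25.
Deadweight loss = ½ × 16.0714 × 11.25 = $90.40.

$90.40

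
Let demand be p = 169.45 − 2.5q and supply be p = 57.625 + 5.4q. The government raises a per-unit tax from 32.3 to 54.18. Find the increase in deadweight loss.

Competitive equilibrium: 169.45 − 2.5q = 57.625 + 5.4q → q* = 14.1551, p* = 134.0623.
For a per-unit tax t: Δq = t/7.9, so DWL = ½·t·(t/7.9) = t²/15.8.
At t = 32.3: DWL = 66.031. At t = 54.18: DWL = 185.789.
Increase = 185.789 − 66.031 = 119.76.

119.76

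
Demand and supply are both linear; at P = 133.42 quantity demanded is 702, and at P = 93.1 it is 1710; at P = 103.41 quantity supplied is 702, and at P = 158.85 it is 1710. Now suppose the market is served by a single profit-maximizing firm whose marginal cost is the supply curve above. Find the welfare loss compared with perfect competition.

4320.68

Demand slope = (93.1 − 133.42)/(1710 − 702) = −0.04, so P = 161.5 − 0.04Q.
Supply slope = (158.85 − 103.41)/(1710 − 702) = 0.055, so P = 64.8 + 0.055Q.
Competitive equilibrium: 161.5 − 0.04Q = 64.8 + 0.055Q → Q* = 1017.89474, P* = 120.78421.
Marginal revenue: MR = 161.5 − 0.08Q. Set MR = MC: 161.5 − 0.08Q = 64.8 + 0.055Q → Q_m = 716.2963.
Price P_m = 161.5 − 0.04·716.2963 = 132.84815; MC(Q_m) = 64.8 + 0.055·716.2963 = 104.1963.
Competitive Q* = 1017.89474, so ΔQ = 301.59844; wedge = 132.84815 − 104.1963 = 28.65185.
Welfare loss = ½ × 301.59844 × 28.65185 = 4320.68.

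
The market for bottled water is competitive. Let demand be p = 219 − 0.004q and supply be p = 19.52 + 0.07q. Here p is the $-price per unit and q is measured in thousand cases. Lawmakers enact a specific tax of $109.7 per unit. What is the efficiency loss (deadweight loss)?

Competitive equilibrium: 219 − 0.004q = 19.52 + 0.07q → q* = 2695.6757, p* = 208.2173.
With the tax, the buyer price exceeds the seller price by 109.7: (219 − 0.004q) − (19.52 + 0.07q) = 109.7 → q' = 1213.2432.
Δq = 2695.6757 − 1213.2432 = 1482.4325; the wedge equals the tax, 109.7.
The triangle = ½ × 1482.4325 × 109.7 = $81311.42 thousand.

$81311.42 thousand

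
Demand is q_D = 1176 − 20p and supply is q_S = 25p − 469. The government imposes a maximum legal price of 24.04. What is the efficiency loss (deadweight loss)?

4405.48

In inverse form: demand p = 58.8 − 0.05q, supply p = 18.76 + 0.04q.
Competitive equilibrium: 58.8 − 0.05q = 18.76 + 0.04q → q* = 444.8889, p* = 36.5556.
At the ceiling p = 24.04, quantity supplied = (24.04 − 18.76)/0.04 = 132.
Willingness to pay at q' = 132: 58.8 − 0.05·132 = 52.2.
Δq = 444.8889 − 132 = 312.8889; wedge = 52.2 − 24.04 = 28.16.
Welfare loss = ½ × 312.8889 × 28.16 = 4405.48.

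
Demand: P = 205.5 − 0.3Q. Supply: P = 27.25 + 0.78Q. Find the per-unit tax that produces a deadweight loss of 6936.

122.4

Competitive equilibrium: 205.5 − 0.3Q = 27.25 + 0.78Q → Q* = 165.0463, P* = 155.9861.
A tax t gives ΔQ = t/1.08 and wedge t, so DWL = t²/2.16.
t²/2.16 = 6936 → t² = 14981.76 → t = 122.4.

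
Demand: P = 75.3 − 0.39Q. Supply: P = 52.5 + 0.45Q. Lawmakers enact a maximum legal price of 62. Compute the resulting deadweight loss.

15.28

Competitive equilibrium: 75.3 − 0.39Q = 52.5 + 0.45Q → Q* = 27.1429, P* = 64.7143.
At the ceiling P = 62, quantity supplied = (62 − 52.5)/0.45 = 21.1111.
Willingness to pay at Q' = 21.1111: 75.3 − 0.39·21.1111 = 67.0667.
ΔQ = 27.1429 − 21.1111 = 6.0318; wedge = 67.0667 − 62 = 5.0667.
Deadweight loss = ½ × 6.0318 × 5.0667 = 15.28.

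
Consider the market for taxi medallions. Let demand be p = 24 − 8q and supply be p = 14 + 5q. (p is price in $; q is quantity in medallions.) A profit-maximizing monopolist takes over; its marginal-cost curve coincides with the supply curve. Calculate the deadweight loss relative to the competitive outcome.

$0.56

Competitive equilibrium: 24 − 8q = 14 + 5q → q* = 0.7692, p* = 17.8462.
Marginal revenue: MR = 24 − 16q. Set MR = MC: 24 − 16q = 14 + 5q → q_m = 0.4762.
Price p_m = 24 − 8·0.4762 = 20.1904; MC(q_m) = 14 + 5·0.4762 = 16.381.
Competitive q* = 0.7692, so Δq = 0.293; wedge = 20.1904 − 16.381 = 3.8094.
Deadweight loss = ½ × 0.293 × 3.8094 = $0.56.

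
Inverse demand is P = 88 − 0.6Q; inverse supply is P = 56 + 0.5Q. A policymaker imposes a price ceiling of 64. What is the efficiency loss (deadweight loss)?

94.25

Competitive equilibrium: 88 − 0.6Q = 56 + 0.5Q → Q* = 29.0909, P* = 70.5455.
At the ceiling P = 64, quantity supplied = (64 − 56)/0.5 = 16.
Willingness to pay at Q' = 16: 88 − 0.6·16 = 78.4.
ΔQ = 29.0909 − 16 = 13.0909; wedge = 78.4 − 64 = 14.4.
Deadweight loss = ½ × 13.0909 × 14.4 = 94.25.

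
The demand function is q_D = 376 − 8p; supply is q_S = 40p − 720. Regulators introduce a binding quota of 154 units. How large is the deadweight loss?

116.03

In inverse form: demand p = 47 − 0.125q, supply p = 18 + 0.025q.
Competitive equilibrium: 47 − 0.125q = 18 + 0.025q → q* = 193.3333, p* = 22.8333.
At q = 154: demand price = 47 − 0.125·154 = 27.75; supply price = 18 + 0.025·154 = 21.85.
Δq = 193.3333 − 154 = 39.3333; wedge = 27.75 − 21.85 = 5.9.
DWL = ½ × 39.3333 × 5.9 = 116.03.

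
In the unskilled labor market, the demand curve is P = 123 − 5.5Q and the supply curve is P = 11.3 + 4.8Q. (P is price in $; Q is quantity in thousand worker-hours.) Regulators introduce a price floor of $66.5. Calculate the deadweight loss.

Competitive equilibrium: 123 − 5.5Q = 11.3 + 4.8Q → Q* = 10.8447, P* = 63.3544.
At the floor P = 66.5, quantity demanded = (123 − 66.5)/5.5 = 10.2727.
Sellers' marginal cost at Q' = 10.2727: 11.3 + 4.8·10.2727 = 60.609.
ΔQ = 10.8447 − 10.2727 = 0.572; wedge = 66.5 − 60.609 = 5.891.
Welfare loss = ½ × 0.572 × 5.891 = $1.68 thousand.

$1.68 thousand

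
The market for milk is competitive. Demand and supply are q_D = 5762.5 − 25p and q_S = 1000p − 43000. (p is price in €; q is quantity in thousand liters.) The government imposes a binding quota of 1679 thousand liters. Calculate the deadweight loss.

In inverse form: demand p = 230.5 − 0.04q, supply p = 43 + 0.001q.
Competitive equilibrium: 230.5 − 0.04q = 43 + 0.001q → q* = 4573.17073, p* = 47.57317.
At q = 1679: demand price = 230.5 − 0.04·1679 = 163.34; supply price = 43 + 0.001·1679 = 44.679.
Δq = 4573.17073 − 1679 = 2894.17073; wedge = 163.34 − 44.679 = 118.661.
The triangle = ½ × 2894.17073 × 118.661 = €171712.60 thousand.

€171712.60 thousand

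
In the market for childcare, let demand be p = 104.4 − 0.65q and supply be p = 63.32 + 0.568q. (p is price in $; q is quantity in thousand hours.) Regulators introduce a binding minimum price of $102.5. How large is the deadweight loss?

Competitive equilibrium: 104.4 − 0.65q = 63.32 + 0.568q → q* = 33.7274, p* = 82.4772.
At the floor p = 102.5, quantity demanded = (104.4 − 102.5)/0.65 = 2.9231.
Sellers' marginal cost at q' = 2.9231: 63.32 + 0.568·2.9231 = 64.9803.
Δq = 33.7274 − 2.9231 = 30.8043; wedge = 102.5 − 64.9803 = 37.5197.
Deadweight loss = ½ × 30.8043 × 37.5197 = $577.88 thousand.

$577.88 thousand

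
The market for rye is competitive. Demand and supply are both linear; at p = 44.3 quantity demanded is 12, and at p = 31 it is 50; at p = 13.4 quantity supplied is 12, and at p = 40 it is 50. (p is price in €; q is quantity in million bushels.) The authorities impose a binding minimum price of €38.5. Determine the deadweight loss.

€86.79 million

Demand slope = (31 − 44.3)/(50 − 12) = −0.35, so p = 48.5 − 0.35q.
Supply slope = (40 − 13.4)/(50 − 12) = 0.7, so p = 5 + 0.7q.
Competitive equilibrium: 48.5 − 0.35q = 5 + 0.7q → q* = 41.4286, p* = 34.
At the floor p = 38.5, quantity demanded = (48.5 − 38.5)/0.35 = 28.5714.
Sellers' marginal cost at q' = 28.5714: 5 + 0.7·28.5714 = 25.
Δq = 41.4286 − 28.5714 = 12.8572; wedge = 38.5 − 25 = 13.5.
The triangle = ½ × 12.8572 × 13.5 = €86.79 million.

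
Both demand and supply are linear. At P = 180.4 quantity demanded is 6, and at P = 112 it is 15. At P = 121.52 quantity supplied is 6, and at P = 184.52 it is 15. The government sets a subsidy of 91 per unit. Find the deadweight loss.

283.60

Demand slope = (112 − 180.4)/(15 − 6) = −7.6, so P = 226 − 7.6Q.
Supply slope = (184.52 − 121.52)/(15 − 6) = 7, so P = 79.52 + 7Q.
Competitive equilibrium: 226 − 7.6Q = 79.52 + 7Q → Q* = 10.0329, P* = 149.7501.
The subsidy lowers effective supply by 91: P = 7Q − 11.48.
New quantity: 226 − 7.6Q = 7Q − 11.48 → Q' = 16.2658.
Overproduction ΔQ = 16.2658 − 10.0329 = 6.2329; wedge = subsidy = 91.
Welfare loss = ½ × 6.2329 × 91 = 283.60.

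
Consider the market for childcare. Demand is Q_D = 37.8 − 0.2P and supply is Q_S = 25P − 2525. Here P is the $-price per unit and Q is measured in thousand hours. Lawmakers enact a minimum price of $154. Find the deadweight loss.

In inverse form: demand P = 189 − 5Q, supply P = 101 + 0.04Q.
Competitive equilibrium: 189 − 5Q = 101 + 0.04Q → Q* = 17.4603, P* = 101.6984.
At the floor P = 154, quantity demanded = (189 − 154)/5 = 7.
Sellers' marginal cost at Q' = 7: 101 + 0.04·7 = 101.28.
ΔQ = 17.4603 − 7 = 10.4603; wedge = 154 − 101.28 = 52.72.
The triangle = ½ × 10.4603 × 52.72 = $275.73 thousand.

$275.73 thousand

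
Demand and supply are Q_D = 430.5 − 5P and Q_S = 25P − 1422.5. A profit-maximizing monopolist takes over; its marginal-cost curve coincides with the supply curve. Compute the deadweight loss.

In inverse form: demand P = 86.1 − 0.2Q, supply P = 56.9 + 0.04Q.
Competitive equilibrium: 86.1 − 0.2Q = 56.9 + 0.04Q → Q* = 121.6667, P* = 61.7667.
Marginal revenue: MR = 86.1 − 0.4Q. Set MR = MC: 86.1 − 0.4Q = 56.9 + 0.04Q → Q_m = 66.3636.
Price P_m = 86.1 − 0.2·66.3636 = 72.8273; MC(Q_m) = 56.9 + 0.04·66.3636 = 59.5545.
Competitive Q* = 121.6667, so ΔQ = 55.3031; wedge = 72.8273 − 59.5545 = 13.2728.
DWL = ½ × 55.3031 × 13.2728 = 367.01.

367.01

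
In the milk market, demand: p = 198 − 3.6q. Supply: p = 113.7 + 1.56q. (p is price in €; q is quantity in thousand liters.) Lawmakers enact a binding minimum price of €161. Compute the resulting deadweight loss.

Competitive equilibrium: 198 − 3.6q = 113.7 + 1.56q → q* = 16.3372, p* = 139.186.
At the floor p = 161, quantity demanded = (198 − 161)/3.6 = 10.2778.
Sellers' marginal cost at q' = 10.2778: 113.7 + 1.56·10.2778 = 129.7334.
Δq = 16.3372 − 10.2778 = 6.0594; wedge = 161 − 129.7334 = 31.2666.
Deadweight loss = ½ × 6.0594 × 31.2666 = €94.73 thousand.

€94.73 thousand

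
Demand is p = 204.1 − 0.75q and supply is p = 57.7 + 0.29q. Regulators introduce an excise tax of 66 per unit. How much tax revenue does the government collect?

Competitive equilibrium: 204.1 − 0.75q = 57.7 + 0.29q → q* = 140.7692, p* = 98.5231.
With the tax, the buyer price exceeds the seller price by 66: (204.1 − 0.75q) − (57.7 + 0.29q) = 66 → q' = 77.3077.
Tax revenue = 66 × 77.3077 = 5102.31.

5102.31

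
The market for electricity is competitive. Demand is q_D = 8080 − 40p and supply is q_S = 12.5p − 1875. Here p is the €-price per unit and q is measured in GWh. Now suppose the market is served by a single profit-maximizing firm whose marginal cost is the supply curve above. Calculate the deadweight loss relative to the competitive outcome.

€476.19

In inverse form: demand p = 202 − 0.025q, supply p = 150 + 0.08q.
Competitive equilibrium: 202 − 0.025q = 150 + 0.08q → q* = 495.2381, p* = 189.619.
Marginal revenue: MR = 202 − 0.05q. Set MR = MC: 202 − 0.05q = 150 + 0.08q → q_m = 400.
Price p_m = 202 − 0.025·400 = 192; MC(q_m) = 150 + 0.08·400 = 182.
Competitive q* = 495.2381, so Δq = 95.2381; wedge = 192 − 182 = 10.
Welfare loss = ½ × 95.2381 × 10 = €476.19.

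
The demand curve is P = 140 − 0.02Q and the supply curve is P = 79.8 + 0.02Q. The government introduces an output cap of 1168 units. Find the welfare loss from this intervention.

Competitive equilibrium: 140 − 0.02Q = 79.8 + 0.02Q → Q* = 1505, P* = 109.9.
At Q = 1168: demand price = 140 − 0.02·1168 = 116.64; supply price = 79.8 + 0.02·1168 = 103.16.
ΔQ = 1505 − 1168 = 337; wedge = 116.64 − 103.16 = 13.48.
DWL = ½ × 337 × 13.48 = 2271.38.

2271.38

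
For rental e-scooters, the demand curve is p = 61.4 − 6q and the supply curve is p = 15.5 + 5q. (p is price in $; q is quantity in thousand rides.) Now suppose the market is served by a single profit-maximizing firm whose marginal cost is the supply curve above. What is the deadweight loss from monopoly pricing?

$11.93 thousand

Competitive equilibrium: 61.4 − 6q = 15.5 + 5q → q* = 4.1727, p* = 36.3636.
Marginal revenue: MR = 61.4 − 12q. Set MR = MC: 61.4 − 12q = 15.5 + 5q → q_m = 2.7.
Price p_m = 61.4 − 6·2.7 = 45.2; MC(q_m) = 15.5 + 5·2.7 = 29.
Competitive q* = 4.1727, so Δq = 1.4727; wedge = 45.2 − 29 = 16.2.
DWL = ½ × 1.4727 × 16.2 = $11.93 thousand.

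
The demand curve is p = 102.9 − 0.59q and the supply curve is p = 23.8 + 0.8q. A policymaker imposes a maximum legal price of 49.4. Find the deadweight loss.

Competitive equilibrium: 102.9 − 0.59q = 23.8 + 0.8q → q* = 56.9065, p* = 69.3252.
At the ceiling p = 49.4, quantity supplied = (49.4 − 23.8)/0.8 = 32.
Willingness to pay at q' = 32: 102.9 − 0.59·32 = 84.02.
Δq = 56.9065 − 32 = 24.9065; wedge = 84.02 − 49.4 = 34.62.
Deadweight loss = ½ × 24.9065 × 34.62 = 431.13.

431.13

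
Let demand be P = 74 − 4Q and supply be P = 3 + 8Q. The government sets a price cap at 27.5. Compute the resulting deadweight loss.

48.88

Competitive equilibrium: 74 − 4Q = 3 + 8Q → Q* = 5.9167, P* = 50.3333.
At the ceiling P = 27.5, quantity supplied = (27.5 − 3)/8 = 3.0625.
Willingness to pay at Q' = 3.0625: 74 − 4·3.0625 = 61.75.
ΔQ = 5.9167 − 3.0625 = 2.8542; wedge = 61.75 − 27.5 = 34.25.
Welfare loss = ½ × 2.8542 × 34.25 = 48.88.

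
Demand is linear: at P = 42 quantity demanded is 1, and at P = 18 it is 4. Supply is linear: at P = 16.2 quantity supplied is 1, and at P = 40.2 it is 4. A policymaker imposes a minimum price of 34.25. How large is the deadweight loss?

Demand slope = (18 − 42)/(4 − 1) = −8, so P = 50 − 8Q.
Supply slope = (40.2 − 16.2)/(4 − 1) = 8, so P = 8.2 + 8Q.
Competitive equilibrium: 50 − 8Q = 8.2 + 8Q → Q* = 2.6125, P* = 29.1.
At the floor P = 34.25, quantity demanded = (50 − 34.25)/8 = 1.96875.
Sellers' marginal cost at Q' = 1.96875: 8.2 + 8·1.96875 = 23.95.
ΔQ = 2.6125 − 1.96875 = 0.64375; wedge = 34.25 − 23.95 = 10.3.
Deadweight loss = ½ × 0.64375 × 10.3 = 3.32.

3.32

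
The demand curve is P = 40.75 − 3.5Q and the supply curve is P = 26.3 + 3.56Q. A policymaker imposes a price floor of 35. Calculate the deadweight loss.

0.58

Competitive equilibrium: 40.75 − 3.5Q = 26.3 + 3.56Q → Q* = 2.0467, P* = 33.5864.
At the floor P = 35, quantity demanded = (40.75 − 35)/3.5 = 1.6429.
Sellers' marginal cost at Q' = 1.6429: 26.3 + 3.56·1.6429 = 32.1487.
ΔQ = 2.0467 − 1.6429 = 0.4038; wedge = 35 − 32.1487 = 2.8513.
DWL = ½ × 0.4038 × 2.8513 = 0.58.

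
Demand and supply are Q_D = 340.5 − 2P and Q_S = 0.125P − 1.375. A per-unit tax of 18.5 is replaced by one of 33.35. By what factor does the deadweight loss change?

3.250

In inverse form: demand P = 170.25 − 0.5Q, supply P = 11 + 8Q.
Competitive equilibrium: 170.25 − 0.5Q = 11 + 8Q → Q* = 18.7353, P* = 160.8824.
For a per-unit tax t: ΔQ = t/8.5, so DWL = ½·t·(t/8.5) = t²/17.
At t = 18.5: DWL = 20.132. At t = 33.35: DWL = 65.425.
Ratio = (33.35/18.5)² = 3.250.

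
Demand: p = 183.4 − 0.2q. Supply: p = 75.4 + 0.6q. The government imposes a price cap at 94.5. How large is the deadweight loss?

4257.34

Competitive equilibrium: 183.4 − 0.2q = 75.4 + 0.6q → q* = 135, p* = 156.4.
At the ceiling p = 94.5, quantity supplied = (94.5 − 75.4)/0.6 = 31.8333.
Willingness to pay at q' = 31.8333: 183.4 − 0.2·31.8333 = 177.0333.
Δq = 135 − 31.8333 = 103.1667; wedge = 177.0333 − 94.5 = 82.5333.
Deadweight loss = ½ × 103.1667 × 82.5333 = 4257.34.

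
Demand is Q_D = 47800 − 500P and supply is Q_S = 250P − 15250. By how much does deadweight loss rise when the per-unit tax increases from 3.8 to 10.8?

In inverse form: demand P = 95.6 − 0.002Q, supply P = 61 + 0.004Q.
Competitive equilibrium: 95.6 − 0.002Q = 61 + 0.004Q → Q* = 5766.6667, P* = 84.0667.
For a per-unit tax t: ΔQ = t/0.006, so DWL = ½·t·(t/0.006) = t²/0.012.
At t = 3.8: DWL = 1203.333. At t = 10.8: DWL = 9720.
Increase = 9720 − 1203.333 = 8516.67.

8516.67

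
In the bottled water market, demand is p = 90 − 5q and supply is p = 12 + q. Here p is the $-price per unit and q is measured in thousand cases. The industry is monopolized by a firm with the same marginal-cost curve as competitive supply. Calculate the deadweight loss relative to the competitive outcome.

Competitive equilibrium: 90 − 5q = 12 + q → q* = 13, p* = 25.
Marginal revenue: MR = 90 − 10q. Set MR = MC: 90 − 10q = 12 + q → q_m = 7.0909.
Price p_m = 90 − 5·7.0909 = 54.5455; MC(q_m) = 12 + 1·7.0909 = 19.0909.
Competitive q* = 13, so Δq = 5.9091; wedge = 54.5455 − 19.0909 = 35.4546.
Deadweight loss = ½ × 5.9091 × 35.4546 = $104.75 thousand.

$104.75 thousand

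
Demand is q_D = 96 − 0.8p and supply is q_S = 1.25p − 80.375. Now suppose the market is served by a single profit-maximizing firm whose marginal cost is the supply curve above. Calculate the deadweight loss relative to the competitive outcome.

In inverse form: demand p = 120 − 1.25q, supply p = 64.3 + 0.8q.
Competitive equilibrium: 120 − 1.25q = 64.3 + 0.8q → q* = 27.1707, p* = 86.0366.
Marginal revenue: MR = 120 − 2.5q. Set MR = MC: 120 − 2.5q = 64.3 + 0.8q → q_m = 16.8788.
Price p_m = 120 − 1.25·16.8788 = 98.9015; MC(q_m) = 64.3 + 0.8·16.8788 = 77.803.
Competitive q* = 27.1707, so Δq = 10.2919; wedge = 98.9015 − 77.803 = 21.0985.
Deadweight loss = ½ × 10.2919 × 21.0985 = 108.57.

108.57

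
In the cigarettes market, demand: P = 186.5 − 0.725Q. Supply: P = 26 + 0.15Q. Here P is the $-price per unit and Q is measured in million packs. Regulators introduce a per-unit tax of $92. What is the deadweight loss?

Competitive equilibrium: 186.5 − 0.725Q = 26 + 0.15Q → Q* = 183.4286, P* = 53.5143.
With the tax, the buyer price exceeds the seller price by 92: (186.5 − 0.725Q) − (26 + 0.15Q) = 92 → Q' = 78.2857.
ΔQ = 183.4286 − 78.2857 = 105.1429; the wedge equals the tax, 92.
DWL = ½ × 105.1429 × 92 = $4836.57 million.

$4836.57 million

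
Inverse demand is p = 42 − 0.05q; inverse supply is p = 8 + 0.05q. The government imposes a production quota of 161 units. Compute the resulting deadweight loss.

Competitive equilibrium: 42 − 0.05q = 8 + 0.05q → q* = 340, p* = 25.
At q = 161: demand price = 42 − 0.05·161 = 33.95; supply price = 8 + 0.05·161 = 16.05.
Δq = 340 − 161 = 179; wedge = 33.95 − 16.05 = 17.9.
The triangle = ½ × 179 × 17.9 = 1602.05.

1602.05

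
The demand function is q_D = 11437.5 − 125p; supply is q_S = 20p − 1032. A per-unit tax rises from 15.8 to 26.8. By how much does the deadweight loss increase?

In inverse form: demand p = 91.5 − 0.008q, supply p = 51.6 + 0.05q.
Competitive equilibrium: 91.5 − 0.008q = 51.6 + 0.05q → q* = 687.931, p* = 85.9966.
For a per-unit tax t: Δq = t/0.058, so DWL = ½·t·(t/0.058) = t²/0.116.
At t = 15.8: DWL = 2152.069. At t = 26.8: DWL = 6191.724.
Increase = 6191.724 − 2152.069 = 4039.66.

4039.66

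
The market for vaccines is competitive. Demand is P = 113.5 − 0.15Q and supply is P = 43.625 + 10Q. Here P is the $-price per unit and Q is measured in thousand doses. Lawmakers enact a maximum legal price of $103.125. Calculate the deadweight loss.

Competitive equilibrium: 113.5 − 0.15Q = 43.625 + 10Q → Q* = 6.8842, P* = 112.4674.
At the ceiling P = 103.125, quantity supplied = (103.125 − 43.625)/10 = 5.95.
Willingness to pay at Q' = 5.95: 113.5 − 0.15·5.95 = 112.6075.
ΔQ = 6.8842 − 5.95 = 0.9342; wedge = 112.6075 − 103.125 = 9.4825.
DWL = ½ × 0.9342 × 9.4825 = $4.43 thousand.

$4.43 thousand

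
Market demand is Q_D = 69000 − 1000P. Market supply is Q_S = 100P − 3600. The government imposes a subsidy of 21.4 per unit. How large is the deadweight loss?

20816.36

In inverse form: demand P = 69 − 0.001Q, supply P = 36 + 0.01Q.
Competitive equilibrium: 69 − 0.001Q = 36 + 0.01Q → Q* = 3000, P* = 66.
The subsidy lowers effective supply by 21.4: P = 14.6 + 0.01Q.
New quantity: 69 − 0.001Q = 14.6 + 0.01Q → Q' = 4945.4545.
Overproduction ΔQ = 4945.4545 − 3000 = 1945.4545; wedge = subsidy = 21.4.
DWL = ½ × 1945.4545 × 21.4 = 20816.36.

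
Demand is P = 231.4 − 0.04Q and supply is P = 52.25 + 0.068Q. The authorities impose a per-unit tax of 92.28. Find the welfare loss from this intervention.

39424.07

Competitive equilibrium: 231.4 − 0.04Q = 52.25 + 0.068Q → Q* = 1658.7963, P* = 165.04815.
With the tax, the buyer price exceeds the seller price by 92.28: (231.4 − 0.04Q) − (52.25 + 0.068Q) = 92.28 → Q' = 804.35185.
ΔQ = 1658.7963 − 804.35185 = 854.44445; the wedge equals the tax, 92.28.
DWL = ½ × 854.44445 × 92.28 = 39424.07.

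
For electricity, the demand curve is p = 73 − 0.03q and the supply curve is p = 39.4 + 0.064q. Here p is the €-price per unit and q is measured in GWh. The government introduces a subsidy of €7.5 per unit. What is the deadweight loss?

€299.20

Competitive equilibrium: 73 − 0.03q = 39.4 + 0.064q → q* = 357.4468, p* = 62.2766.
The subsidy lowers effective supply by 7.5: p = 31.9 + 0.064q.
New quantity: 73 − 0.03q = 31.9 + 0.064q → q' = 437.234.
Overproduction Δq = 437.234 − 357.4468 = 79.7872; wedge = subsidy = 7.5.
DWL = ½ × 79.7872 × 7.5 = €299.20.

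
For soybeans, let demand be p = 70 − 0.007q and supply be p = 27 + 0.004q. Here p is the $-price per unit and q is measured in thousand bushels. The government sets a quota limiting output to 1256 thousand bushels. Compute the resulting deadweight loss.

$38713.90 thousand

Competitive equilibrium: 70 − 0.007q = 27 + 0.004q → q* = 3909.0909, p* = 42.6364.
At q = 1256: demand price = 70 − 0.007·1256 = 61.208; supply price = 27 + 0.004·1256 = 32.024.
Δq = 3909.0909 − 1256 = 2653.0909; wedge = 61.208 − 32.024 = 29.184.
Deadweight loss = ½ × 2653.0909 × 29.184 = $38713.90 thousand.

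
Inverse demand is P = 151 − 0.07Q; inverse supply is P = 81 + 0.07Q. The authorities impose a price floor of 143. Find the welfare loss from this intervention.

Competitive equilibrium: 151 − 0.07Q = 81 + 0.07Q → Q* = 500, P* = 116.
At the floor P = 143, quantity demanded = (151 − 143)/0.07 = 114.2857.
Sellers' marginal cost at Q' = 114.2857: 81 + 0.07·114.2857 = 89.
ΔQ = 500 − 114.2857 = 385.7143; wedge = 143 − 89 = 54.
Welfare loss = ½ × 385.7143 × 54 = 10414.29.

10414.29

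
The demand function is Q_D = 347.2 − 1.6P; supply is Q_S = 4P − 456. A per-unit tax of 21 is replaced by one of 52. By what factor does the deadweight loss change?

6.132

In inverse form: demand P = 217 − 0.625Q, supply P = 114 + 0.25Q.
Competitive equilibrium: 217 − 0.625Q = 114 + 0.25Q → Q* = 117.7143, P* = 143.4286.
For a per-unit tax t: ΔQ = t/0.875, so DWL = ½·t·(t/0.875) = t²/1.75.
At t = 21: DWL = 252. At t = 52: DWL = 1545.143.
Ratio = (52/21)² = 6.132.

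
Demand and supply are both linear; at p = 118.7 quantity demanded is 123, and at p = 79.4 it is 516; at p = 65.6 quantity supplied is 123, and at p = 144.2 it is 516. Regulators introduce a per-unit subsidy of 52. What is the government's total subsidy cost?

Demand slope = (79.4 − 118.7)/(516 − 123) = −0.1, so p = 131 − 0.1q.
Supply slope = (144.2 − 65.6)/(516 − 123) = 0.2, so p = 41 + 0.2q.
Competitive equilibrium: 131 − 0.1q = 41 + 0.2q → q* = 300, p* = 101.
The subsidy lowers effective supply by 52: p = 0.2q − 11.
New quantity: 131 − 0.1q = 0.2q − 11 → q' = 473.3333.
Total subsidy cost = 52 × 473.3333 = 24613.33.

24613.33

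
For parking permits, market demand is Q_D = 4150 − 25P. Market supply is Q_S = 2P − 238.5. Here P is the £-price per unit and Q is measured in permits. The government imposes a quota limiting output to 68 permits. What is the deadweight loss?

In inverse form: demand P = 166 − 0.04Q, supply P = 119.25 + 0.5Q.
Competitive equilibrium: 166 − 0.04Q = 119.25 + 0.5Q → Q* = 86.5741, P* = 162.537.
At Q = 68: demand price = 166 − 0.04·68 = 163.28; supply price = 119.25 + 0.5·68 = 153.25.
ΔQ = 86.5741 − 68 = 18.5741; wedge = 163.28 − 153.25 = 10.03.
Welfare loss = ½ × 18.5741 × 10.03 = £93.15.

£93.15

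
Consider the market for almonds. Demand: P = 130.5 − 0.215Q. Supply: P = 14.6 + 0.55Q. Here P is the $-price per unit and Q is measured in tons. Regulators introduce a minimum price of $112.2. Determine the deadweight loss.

$1685.77

Competitive equilibrium: 130.5 − 0.215Q = 14.6 + 0.55Q → Q* = 151.5033, P* = 97.9268.
At the floor P = 112.2, quantity demanded = (130.5 − 112.2)/0.215 = 85.1163.
Sellers' marginal cost at Q' = 85.1163: 14.6 + 0.55·85.1163 = 61.414.
ΔQ = 151.5033 − 85.1163 = 66.387; wedge = 112.2 − 61.414 = 50.786.
The triangle = ½ × 66.387 × 50.786 = $1685.77.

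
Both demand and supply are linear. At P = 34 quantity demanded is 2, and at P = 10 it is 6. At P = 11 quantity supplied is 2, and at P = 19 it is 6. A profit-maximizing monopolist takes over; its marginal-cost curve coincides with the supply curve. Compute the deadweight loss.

17.46

Demand slope = (10 − 34)/(6 − 2) = −6, so P = 46 − 6Q.
Supply slope = (19 − 11)/(6 − 2) = 2, so P = 7 + 2Q.
Competitive equilibrium: 46 − 6Q = 7 + 2Q → Q* = 4.875, P* = 16.75.
Marginal revenue: MR = 46 − 12Q. Set MR = MC: 46 − 12Q = 7 + 2Q → Q_m = 2.7857.
Price P_m = 46 − 6·2.7857 = 29.2858; MC(Q_m) = 7 + 2·2.7857 = 12.5714.
Competitive Q* = 4.875, so ΔQ = 2.0893; wedge = 29.2858 − 12.5714 = 16.7144.
The triangle = ½ × 2.0893 × 16.7144 = 17.46.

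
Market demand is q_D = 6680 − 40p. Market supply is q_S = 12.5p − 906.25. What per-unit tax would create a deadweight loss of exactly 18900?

In inverse form: demand p = 167 − 0.025q, supply p = 72.5 + 0.08q.
Competitive equilibrium: 167 − 0.025q = 72.5 + 0.08q → q* = 900, p* = 144.5.
A tax t gives Δq = t/0.105 and wedge t, so DWL = t²/0.21.
t²/0.21 = 18900 → t² = 3969 → t = 63.

63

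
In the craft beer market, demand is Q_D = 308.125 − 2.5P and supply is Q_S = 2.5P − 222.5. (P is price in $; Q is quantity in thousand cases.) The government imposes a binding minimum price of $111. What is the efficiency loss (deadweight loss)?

In inverse form: demand P = 123.25 − 0.4Q, supply P = 89 + 0.4Q.
Competitive equilibrium: 123.25 − 0.4Q = 89 + 0.4Q → Q* = 42.8125, P* = 106.125.
At the floor P = 111, quantity demanded = (123.25 − 111)/0.4 = 30.625.
Sellers' marginal cost at Q' = 30.625: 89 + 0.4·30.625 = 101.25.
ΔQ = 42.8125 − 30.625 = 12.1875; wedge = 111 − 101.25 = 9.75.
DWL = ½ × 12.1875 × 9.75 = $59.41 thousand.

$59.41 thousand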